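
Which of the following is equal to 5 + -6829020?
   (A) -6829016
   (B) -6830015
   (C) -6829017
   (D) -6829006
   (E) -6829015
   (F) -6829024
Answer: E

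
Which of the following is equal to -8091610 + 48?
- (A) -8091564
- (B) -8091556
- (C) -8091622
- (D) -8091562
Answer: D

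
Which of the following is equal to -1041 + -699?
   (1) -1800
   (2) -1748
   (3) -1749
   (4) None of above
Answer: 4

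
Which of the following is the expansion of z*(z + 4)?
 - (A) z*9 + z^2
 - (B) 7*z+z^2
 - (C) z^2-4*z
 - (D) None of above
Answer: D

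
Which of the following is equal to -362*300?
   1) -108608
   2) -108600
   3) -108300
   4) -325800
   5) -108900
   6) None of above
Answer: 2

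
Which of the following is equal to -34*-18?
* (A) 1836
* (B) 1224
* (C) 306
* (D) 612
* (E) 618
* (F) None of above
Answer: D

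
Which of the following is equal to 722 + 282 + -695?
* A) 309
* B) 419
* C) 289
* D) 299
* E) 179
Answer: A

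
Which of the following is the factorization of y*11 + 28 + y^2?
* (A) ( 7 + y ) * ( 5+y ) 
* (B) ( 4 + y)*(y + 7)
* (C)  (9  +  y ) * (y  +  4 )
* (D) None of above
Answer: B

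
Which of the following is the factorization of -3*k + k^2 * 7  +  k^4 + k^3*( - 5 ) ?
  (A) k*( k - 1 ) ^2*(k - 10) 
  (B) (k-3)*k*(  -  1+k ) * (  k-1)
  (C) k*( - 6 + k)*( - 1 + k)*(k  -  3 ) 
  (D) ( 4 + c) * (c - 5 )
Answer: B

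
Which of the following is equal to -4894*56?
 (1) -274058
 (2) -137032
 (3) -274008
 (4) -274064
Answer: 4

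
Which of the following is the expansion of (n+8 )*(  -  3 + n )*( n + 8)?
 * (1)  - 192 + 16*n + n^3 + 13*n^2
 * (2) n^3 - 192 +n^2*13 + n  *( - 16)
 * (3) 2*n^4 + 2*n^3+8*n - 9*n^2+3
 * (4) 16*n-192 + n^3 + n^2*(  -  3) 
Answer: 1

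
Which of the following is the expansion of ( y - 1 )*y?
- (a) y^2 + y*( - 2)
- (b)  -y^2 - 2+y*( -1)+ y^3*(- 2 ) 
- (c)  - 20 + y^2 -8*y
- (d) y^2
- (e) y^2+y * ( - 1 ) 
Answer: e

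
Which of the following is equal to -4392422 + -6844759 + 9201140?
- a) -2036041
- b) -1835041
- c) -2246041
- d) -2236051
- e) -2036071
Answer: a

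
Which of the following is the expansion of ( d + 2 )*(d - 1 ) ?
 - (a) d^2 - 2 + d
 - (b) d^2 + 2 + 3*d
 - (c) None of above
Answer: a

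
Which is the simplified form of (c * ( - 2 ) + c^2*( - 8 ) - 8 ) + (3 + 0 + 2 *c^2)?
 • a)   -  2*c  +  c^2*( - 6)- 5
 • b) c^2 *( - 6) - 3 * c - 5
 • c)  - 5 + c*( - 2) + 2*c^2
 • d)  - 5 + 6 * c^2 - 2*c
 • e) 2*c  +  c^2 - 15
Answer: a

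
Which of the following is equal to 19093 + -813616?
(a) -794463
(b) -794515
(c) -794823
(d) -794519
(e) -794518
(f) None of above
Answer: f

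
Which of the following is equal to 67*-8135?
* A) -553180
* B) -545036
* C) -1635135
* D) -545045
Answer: D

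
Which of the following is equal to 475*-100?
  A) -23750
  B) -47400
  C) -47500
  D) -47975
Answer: C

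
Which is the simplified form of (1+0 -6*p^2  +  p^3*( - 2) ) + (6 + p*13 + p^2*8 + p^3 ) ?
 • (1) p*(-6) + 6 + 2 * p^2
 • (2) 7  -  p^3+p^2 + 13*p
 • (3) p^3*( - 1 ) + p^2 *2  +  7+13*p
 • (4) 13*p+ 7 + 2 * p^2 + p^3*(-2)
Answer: 3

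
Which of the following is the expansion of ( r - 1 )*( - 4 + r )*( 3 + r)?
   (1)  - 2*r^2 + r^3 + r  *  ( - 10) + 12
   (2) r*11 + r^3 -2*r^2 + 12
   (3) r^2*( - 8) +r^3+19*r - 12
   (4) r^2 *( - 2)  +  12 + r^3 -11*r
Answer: 4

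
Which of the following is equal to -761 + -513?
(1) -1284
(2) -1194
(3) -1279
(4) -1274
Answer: 4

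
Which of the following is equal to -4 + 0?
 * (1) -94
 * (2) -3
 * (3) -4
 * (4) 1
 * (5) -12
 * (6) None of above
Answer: 3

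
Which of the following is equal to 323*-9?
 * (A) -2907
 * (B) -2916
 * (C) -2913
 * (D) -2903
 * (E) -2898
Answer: A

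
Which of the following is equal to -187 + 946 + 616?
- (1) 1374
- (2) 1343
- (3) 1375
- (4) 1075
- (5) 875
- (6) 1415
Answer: 3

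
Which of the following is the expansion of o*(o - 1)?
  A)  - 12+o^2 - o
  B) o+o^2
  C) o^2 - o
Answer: C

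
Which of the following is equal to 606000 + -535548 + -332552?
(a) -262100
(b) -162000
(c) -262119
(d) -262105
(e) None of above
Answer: a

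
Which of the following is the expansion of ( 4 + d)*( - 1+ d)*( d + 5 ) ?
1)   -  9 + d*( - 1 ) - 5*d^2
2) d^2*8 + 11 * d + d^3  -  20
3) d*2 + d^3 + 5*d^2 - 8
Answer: 2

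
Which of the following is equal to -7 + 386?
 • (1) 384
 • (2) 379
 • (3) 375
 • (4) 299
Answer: 2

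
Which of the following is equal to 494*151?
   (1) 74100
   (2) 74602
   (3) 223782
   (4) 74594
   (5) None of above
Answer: 4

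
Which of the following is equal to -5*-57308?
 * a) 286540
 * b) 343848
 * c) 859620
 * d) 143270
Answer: a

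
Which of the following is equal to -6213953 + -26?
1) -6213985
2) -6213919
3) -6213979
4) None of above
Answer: 3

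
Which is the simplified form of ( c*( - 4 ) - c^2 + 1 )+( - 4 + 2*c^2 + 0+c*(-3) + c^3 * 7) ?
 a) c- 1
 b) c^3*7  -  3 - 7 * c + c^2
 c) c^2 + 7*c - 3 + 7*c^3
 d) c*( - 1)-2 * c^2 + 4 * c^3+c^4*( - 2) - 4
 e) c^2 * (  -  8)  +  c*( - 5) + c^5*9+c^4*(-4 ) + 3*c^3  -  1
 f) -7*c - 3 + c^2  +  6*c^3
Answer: b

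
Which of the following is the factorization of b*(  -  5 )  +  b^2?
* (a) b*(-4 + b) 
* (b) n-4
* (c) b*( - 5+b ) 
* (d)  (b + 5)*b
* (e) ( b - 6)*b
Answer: c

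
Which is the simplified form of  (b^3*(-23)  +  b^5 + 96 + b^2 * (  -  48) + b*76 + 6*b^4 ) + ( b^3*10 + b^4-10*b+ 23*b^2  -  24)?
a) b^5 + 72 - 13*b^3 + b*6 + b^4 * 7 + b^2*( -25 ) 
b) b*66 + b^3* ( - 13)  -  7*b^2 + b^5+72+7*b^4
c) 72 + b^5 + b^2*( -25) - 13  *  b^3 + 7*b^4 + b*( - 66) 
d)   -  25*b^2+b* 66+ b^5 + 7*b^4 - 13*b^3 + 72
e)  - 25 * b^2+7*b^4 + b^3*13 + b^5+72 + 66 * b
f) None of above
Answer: d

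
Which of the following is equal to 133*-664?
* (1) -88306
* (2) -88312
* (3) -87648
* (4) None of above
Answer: 2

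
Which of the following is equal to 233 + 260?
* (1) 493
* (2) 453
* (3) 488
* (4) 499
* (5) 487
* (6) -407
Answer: 1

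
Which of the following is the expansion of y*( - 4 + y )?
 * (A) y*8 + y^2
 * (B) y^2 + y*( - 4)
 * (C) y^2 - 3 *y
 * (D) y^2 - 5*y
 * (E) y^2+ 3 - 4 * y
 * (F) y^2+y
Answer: B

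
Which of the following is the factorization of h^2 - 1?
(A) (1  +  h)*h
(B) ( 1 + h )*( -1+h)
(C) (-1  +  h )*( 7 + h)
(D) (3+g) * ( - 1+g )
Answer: B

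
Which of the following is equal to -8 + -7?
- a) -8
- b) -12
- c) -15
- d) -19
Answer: c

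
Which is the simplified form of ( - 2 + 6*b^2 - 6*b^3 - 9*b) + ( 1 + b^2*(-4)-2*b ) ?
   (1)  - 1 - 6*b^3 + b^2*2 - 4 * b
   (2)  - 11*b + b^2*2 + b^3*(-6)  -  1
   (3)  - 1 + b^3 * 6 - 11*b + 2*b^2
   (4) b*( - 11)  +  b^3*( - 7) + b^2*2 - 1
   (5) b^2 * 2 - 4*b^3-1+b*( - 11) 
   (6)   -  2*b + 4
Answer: 2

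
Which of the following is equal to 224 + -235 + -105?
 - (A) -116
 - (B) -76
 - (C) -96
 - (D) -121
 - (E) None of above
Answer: A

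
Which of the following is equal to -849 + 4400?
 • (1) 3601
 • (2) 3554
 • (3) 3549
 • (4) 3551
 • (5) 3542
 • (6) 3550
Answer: 4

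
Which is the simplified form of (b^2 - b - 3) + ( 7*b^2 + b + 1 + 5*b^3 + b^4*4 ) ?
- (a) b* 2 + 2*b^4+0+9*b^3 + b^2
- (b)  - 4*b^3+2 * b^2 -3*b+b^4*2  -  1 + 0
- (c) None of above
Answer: c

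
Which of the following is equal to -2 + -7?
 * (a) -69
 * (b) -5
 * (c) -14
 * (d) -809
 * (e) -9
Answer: e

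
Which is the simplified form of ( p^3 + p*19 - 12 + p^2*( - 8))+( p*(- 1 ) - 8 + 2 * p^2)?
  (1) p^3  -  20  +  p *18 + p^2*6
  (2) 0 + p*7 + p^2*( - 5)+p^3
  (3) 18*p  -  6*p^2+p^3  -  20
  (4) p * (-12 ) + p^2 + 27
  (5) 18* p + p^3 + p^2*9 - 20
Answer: 3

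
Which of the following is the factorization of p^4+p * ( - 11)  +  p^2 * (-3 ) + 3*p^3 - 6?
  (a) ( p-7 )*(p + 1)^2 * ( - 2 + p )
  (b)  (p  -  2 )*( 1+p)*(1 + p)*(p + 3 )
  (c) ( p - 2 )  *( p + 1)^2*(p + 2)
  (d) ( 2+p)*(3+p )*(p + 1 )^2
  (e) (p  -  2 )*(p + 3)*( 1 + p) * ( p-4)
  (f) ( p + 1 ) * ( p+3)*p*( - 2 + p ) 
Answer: b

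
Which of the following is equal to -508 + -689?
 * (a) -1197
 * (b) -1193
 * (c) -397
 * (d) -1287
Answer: a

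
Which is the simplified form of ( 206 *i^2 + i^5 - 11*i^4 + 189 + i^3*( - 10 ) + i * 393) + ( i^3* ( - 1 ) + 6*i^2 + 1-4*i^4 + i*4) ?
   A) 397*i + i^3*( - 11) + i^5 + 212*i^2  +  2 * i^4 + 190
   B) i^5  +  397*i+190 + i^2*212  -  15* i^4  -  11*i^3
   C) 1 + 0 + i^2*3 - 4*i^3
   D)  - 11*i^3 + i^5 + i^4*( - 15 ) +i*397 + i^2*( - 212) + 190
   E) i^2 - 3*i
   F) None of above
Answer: B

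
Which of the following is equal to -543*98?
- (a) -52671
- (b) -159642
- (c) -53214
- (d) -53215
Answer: c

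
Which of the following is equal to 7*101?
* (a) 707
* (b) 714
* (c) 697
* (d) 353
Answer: a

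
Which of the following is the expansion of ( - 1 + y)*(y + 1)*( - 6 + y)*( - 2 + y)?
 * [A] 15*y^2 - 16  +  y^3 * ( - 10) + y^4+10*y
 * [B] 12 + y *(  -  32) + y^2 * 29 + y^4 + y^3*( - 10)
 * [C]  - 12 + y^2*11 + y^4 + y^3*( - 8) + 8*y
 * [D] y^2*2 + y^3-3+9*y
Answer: C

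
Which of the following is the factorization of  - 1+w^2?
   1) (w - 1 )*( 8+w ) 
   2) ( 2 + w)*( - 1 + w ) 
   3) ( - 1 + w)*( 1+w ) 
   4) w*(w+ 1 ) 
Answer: 3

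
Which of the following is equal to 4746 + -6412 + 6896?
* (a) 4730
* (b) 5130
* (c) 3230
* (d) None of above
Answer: d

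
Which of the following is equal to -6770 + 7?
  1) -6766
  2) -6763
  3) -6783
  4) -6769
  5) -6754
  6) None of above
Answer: 2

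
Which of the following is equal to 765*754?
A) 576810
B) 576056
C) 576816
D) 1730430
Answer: A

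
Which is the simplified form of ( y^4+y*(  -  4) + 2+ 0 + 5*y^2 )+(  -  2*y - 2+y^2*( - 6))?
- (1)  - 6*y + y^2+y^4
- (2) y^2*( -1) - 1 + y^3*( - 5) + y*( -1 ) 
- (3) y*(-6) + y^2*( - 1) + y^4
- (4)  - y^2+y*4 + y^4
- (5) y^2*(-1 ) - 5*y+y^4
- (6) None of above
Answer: 3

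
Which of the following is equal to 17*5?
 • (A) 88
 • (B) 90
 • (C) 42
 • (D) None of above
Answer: D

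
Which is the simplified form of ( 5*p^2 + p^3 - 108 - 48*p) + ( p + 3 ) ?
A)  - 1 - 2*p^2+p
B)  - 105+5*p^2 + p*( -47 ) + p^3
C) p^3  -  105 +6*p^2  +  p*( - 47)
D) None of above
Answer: B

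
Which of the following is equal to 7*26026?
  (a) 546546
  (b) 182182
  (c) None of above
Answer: b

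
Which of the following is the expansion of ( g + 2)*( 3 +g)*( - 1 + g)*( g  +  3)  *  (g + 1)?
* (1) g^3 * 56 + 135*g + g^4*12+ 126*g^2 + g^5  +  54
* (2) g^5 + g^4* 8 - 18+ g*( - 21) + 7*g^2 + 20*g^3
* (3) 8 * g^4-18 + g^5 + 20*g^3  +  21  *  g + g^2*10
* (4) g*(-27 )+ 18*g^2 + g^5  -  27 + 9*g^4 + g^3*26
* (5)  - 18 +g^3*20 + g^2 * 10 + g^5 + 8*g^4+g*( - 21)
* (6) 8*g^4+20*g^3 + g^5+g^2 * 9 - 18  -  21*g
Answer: 5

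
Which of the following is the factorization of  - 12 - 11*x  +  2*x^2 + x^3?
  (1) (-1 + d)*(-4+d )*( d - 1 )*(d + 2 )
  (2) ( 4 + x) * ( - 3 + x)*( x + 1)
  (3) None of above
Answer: 2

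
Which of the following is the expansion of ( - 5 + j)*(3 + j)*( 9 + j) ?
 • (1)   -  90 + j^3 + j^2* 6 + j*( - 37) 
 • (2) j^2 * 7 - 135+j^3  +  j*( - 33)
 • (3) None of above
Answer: 2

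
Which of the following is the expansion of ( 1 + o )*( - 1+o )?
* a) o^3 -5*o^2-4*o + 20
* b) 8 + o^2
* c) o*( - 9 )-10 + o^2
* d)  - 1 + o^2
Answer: d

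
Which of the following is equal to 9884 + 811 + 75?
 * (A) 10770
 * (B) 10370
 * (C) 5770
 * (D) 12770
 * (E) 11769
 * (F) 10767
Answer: A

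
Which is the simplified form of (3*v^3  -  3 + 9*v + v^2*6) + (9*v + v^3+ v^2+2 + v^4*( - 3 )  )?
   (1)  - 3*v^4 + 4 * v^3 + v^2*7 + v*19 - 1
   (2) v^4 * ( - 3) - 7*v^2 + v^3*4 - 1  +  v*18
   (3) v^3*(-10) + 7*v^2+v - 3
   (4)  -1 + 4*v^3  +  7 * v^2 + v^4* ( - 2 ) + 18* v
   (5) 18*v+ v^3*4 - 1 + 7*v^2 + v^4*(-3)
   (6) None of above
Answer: 5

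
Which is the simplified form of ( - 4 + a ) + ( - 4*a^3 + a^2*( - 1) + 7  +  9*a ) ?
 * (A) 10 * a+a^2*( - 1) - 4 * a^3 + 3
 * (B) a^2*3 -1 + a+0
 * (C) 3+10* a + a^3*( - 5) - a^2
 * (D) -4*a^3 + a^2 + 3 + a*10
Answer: A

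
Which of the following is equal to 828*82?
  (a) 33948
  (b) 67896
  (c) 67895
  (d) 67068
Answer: b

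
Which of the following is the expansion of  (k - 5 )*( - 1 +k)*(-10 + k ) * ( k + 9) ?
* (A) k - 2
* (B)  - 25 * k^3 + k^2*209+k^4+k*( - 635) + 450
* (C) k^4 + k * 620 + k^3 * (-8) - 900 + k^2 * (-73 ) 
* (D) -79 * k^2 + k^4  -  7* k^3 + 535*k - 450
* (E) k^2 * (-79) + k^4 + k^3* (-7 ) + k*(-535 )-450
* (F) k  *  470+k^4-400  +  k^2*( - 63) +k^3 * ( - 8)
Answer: D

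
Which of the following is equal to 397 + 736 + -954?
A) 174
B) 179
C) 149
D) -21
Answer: B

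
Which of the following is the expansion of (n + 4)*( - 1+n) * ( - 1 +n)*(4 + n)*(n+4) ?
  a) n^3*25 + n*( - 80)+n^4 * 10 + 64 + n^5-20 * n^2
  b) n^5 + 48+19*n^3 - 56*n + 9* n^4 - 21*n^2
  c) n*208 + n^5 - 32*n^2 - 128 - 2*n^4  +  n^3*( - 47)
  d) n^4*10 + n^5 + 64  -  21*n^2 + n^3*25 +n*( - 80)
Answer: a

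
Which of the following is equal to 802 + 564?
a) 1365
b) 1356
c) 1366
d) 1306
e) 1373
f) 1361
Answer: c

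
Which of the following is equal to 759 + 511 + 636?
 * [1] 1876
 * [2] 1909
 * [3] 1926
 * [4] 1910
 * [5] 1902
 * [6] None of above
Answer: 6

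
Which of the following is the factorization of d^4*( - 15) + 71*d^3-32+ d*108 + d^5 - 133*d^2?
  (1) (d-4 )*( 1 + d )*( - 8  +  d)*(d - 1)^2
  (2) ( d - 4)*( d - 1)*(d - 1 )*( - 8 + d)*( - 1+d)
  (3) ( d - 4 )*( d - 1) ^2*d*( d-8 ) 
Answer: 2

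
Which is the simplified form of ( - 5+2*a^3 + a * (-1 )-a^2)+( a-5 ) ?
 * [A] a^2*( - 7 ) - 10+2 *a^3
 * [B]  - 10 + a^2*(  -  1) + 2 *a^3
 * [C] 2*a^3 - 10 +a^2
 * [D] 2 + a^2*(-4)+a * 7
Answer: B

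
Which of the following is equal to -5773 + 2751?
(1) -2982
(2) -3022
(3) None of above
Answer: 2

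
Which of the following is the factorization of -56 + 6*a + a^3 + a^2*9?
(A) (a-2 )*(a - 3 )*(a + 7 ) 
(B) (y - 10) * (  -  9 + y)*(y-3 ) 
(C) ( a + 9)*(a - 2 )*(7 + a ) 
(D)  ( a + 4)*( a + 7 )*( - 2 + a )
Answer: D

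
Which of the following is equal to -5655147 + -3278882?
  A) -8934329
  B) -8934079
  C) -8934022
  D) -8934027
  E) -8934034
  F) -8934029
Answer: F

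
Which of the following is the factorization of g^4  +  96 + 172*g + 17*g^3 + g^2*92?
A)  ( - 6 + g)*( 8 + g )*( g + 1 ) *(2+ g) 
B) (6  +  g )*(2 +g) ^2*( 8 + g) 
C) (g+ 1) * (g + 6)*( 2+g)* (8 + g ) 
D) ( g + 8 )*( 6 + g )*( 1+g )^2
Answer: C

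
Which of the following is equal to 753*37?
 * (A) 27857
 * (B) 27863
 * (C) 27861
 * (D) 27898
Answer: C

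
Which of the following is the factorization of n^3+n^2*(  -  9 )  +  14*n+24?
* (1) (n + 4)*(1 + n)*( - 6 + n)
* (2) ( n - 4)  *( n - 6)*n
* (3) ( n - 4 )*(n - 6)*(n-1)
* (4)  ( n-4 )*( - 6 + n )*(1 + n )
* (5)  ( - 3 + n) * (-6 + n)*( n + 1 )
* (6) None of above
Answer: 4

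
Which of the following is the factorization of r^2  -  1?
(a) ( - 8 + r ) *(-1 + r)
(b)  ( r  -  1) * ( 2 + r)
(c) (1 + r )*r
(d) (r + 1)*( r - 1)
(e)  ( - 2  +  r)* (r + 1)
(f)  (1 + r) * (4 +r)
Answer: d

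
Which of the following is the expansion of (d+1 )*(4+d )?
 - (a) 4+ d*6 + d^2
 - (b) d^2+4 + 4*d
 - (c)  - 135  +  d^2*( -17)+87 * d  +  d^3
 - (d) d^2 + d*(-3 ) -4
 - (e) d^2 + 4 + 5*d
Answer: e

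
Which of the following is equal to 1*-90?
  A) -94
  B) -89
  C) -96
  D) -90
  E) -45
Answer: D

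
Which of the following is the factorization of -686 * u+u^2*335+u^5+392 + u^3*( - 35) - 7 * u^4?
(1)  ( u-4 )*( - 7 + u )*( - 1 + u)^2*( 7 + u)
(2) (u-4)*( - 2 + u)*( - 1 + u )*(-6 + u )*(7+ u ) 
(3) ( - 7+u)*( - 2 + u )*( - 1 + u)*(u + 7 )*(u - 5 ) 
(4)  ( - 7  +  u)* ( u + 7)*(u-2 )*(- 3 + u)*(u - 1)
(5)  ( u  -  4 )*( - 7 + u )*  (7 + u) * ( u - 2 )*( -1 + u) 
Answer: 5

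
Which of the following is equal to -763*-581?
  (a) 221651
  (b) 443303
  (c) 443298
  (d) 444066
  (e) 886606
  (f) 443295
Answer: b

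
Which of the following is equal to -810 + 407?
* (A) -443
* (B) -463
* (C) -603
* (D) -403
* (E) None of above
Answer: D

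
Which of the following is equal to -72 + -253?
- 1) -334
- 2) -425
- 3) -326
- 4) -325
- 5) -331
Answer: 4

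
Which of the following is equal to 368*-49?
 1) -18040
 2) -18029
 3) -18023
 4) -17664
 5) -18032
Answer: 5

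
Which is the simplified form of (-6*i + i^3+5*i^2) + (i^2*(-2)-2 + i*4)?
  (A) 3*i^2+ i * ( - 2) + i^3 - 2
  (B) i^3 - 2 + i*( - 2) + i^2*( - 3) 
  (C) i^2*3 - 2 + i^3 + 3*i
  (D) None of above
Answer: A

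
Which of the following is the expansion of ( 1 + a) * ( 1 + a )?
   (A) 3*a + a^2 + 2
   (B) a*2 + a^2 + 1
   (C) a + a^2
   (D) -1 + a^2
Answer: B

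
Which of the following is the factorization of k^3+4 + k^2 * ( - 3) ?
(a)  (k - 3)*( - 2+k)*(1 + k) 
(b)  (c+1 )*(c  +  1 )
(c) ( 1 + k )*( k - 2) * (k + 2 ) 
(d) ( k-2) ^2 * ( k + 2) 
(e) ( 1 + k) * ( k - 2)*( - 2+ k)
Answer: e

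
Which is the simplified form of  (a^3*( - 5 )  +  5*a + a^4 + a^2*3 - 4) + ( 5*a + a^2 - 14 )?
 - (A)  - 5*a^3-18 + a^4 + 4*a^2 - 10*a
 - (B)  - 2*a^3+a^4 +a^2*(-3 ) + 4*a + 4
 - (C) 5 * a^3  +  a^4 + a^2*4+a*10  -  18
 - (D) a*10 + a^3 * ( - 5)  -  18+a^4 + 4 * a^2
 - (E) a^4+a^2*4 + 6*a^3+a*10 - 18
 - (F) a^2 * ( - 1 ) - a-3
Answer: D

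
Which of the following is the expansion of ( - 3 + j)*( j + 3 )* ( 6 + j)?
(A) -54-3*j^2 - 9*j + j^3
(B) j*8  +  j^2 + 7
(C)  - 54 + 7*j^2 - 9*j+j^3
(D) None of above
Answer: D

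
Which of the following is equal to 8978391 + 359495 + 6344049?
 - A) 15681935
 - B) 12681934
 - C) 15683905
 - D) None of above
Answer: A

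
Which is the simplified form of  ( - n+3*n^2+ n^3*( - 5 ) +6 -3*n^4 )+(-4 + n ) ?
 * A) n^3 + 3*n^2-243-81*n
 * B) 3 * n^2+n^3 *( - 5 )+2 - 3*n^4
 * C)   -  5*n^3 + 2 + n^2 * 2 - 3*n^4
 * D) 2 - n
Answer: B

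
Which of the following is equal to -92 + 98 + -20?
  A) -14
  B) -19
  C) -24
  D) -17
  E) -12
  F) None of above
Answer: A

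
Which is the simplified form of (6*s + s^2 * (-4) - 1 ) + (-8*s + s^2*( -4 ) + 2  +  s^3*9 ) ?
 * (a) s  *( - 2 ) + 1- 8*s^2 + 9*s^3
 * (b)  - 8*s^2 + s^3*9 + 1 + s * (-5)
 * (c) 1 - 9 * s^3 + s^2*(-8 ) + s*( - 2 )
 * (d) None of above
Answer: a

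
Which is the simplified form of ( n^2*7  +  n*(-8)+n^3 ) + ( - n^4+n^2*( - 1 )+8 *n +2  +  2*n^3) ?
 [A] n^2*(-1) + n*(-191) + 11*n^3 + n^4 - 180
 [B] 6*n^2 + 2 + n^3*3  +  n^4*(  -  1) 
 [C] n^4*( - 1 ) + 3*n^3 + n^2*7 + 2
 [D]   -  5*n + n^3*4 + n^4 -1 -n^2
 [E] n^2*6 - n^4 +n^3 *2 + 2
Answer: B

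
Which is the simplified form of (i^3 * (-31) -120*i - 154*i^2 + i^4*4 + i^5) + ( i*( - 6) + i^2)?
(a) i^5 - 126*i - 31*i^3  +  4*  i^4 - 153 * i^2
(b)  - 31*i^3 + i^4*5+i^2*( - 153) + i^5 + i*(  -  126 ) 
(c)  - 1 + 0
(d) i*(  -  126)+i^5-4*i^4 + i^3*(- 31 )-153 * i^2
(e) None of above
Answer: a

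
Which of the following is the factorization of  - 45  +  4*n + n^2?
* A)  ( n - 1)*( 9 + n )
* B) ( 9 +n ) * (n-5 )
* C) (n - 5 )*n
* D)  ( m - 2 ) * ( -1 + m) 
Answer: B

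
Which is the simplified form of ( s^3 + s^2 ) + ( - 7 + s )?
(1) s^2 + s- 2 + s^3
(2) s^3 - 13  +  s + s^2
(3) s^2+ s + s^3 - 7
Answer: 3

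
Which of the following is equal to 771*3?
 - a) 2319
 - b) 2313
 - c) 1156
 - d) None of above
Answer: b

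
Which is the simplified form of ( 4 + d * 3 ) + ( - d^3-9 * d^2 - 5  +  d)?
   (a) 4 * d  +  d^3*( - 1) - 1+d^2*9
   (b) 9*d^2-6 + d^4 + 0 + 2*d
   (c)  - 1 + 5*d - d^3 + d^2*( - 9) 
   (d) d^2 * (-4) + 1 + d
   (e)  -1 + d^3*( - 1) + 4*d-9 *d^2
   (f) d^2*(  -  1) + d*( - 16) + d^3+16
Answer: e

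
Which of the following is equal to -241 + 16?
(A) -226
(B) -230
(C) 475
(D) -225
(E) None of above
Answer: D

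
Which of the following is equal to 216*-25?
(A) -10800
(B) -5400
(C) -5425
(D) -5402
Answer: B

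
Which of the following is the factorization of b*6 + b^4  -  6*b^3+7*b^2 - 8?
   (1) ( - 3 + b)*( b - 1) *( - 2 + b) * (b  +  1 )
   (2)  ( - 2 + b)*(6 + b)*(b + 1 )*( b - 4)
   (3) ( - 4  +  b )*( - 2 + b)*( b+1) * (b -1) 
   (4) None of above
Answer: 3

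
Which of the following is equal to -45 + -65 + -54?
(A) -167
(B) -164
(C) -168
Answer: B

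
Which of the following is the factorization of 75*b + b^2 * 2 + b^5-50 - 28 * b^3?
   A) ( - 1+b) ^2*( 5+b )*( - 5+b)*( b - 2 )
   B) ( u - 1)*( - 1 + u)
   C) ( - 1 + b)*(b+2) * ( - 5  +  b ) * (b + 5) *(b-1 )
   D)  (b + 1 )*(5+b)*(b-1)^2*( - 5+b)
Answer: C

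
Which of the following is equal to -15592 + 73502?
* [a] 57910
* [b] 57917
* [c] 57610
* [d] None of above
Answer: a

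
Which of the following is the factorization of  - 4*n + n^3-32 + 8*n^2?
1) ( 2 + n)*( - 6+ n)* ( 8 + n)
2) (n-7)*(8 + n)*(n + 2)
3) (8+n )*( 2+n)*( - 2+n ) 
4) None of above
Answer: 3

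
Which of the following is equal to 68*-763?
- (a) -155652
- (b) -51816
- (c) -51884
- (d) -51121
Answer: c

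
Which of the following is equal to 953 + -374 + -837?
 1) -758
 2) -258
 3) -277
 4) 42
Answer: 2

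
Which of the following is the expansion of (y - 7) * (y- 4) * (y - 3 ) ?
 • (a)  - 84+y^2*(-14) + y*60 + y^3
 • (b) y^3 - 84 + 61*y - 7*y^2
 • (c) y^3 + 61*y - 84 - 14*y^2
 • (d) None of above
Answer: c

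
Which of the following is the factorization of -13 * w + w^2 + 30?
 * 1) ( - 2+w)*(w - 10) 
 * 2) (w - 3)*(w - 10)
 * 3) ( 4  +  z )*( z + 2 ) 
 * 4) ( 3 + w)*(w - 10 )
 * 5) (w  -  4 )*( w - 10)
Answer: 2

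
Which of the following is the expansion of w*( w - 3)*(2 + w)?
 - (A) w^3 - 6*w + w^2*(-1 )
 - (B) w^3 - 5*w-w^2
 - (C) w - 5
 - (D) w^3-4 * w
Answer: A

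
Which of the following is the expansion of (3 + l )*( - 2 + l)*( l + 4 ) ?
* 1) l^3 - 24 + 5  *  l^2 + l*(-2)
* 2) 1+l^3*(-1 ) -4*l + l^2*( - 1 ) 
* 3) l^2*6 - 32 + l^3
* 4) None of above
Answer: 1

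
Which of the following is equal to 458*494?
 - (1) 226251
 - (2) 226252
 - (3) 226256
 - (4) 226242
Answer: 2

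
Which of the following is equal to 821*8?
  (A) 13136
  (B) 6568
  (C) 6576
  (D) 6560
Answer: B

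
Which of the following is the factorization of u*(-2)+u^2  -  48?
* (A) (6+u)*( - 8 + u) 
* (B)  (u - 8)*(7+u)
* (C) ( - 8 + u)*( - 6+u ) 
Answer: A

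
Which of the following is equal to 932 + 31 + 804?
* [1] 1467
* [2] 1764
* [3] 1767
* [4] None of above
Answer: 3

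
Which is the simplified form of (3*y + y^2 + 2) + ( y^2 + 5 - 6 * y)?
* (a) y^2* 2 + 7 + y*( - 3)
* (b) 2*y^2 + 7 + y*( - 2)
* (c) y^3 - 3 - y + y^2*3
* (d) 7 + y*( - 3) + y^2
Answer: a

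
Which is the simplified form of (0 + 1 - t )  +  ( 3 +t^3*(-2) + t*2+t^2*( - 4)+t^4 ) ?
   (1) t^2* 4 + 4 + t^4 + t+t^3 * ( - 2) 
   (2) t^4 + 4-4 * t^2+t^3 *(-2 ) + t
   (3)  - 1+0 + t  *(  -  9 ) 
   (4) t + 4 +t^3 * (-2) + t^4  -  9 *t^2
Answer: 2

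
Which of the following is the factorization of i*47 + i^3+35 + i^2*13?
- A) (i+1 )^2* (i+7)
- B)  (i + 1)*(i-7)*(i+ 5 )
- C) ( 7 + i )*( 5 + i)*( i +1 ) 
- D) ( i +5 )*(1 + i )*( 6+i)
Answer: C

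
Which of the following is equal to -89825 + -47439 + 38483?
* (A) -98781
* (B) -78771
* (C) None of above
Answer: A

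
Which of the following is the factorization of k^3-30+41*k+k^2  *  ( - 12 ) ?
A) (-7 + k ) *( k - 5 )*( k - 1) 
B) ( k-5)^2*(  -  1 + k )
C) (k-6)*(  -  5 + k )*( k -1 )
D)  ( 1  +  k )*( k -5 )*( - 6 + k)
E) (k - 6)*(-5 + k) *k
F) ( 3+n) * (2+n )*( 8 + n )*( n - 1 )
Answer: C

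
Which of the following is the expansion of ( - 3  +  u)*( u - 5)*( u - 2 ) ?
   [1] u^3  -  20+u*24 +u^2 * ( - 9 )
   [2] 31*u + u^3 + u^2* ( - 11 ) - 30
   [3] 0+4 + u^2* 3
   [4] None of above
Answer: 4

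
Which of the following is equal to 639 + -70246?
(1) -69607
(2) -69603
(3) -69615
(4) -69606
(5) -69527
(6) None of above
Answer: 1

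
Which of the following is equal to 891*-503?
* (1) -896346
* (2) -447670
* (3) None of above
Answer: 3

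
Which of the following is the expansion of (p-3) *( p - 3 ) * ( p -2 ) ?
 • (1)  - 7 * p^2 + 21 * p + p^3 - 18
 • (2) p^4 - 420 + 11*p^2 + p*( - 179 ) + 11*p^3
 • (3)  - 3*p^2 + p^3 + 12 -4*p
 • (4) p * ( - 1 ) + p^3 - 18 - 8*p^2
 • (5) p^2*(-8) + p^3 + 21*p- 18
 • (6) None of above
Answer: 5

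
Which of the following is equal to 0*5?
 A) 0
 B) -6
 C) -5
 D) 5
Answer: A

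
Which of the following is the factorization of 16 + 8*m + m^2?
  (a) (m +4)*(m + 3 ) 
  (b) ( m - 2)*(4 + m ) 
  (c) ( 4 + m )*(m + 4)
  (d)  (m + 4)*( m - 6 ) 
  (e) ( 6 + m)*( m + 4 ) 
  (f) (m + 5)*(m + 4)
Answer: c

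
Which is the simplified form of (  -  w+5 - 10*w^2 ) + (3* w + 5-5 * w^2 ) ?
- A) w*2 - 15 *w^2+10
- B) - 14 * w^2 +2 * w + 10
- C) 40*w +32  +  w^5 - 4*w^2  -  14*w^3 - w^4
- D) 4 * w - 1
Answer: A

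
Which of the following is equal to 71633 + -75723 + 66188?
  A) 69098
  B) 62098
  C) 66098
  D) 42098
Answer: B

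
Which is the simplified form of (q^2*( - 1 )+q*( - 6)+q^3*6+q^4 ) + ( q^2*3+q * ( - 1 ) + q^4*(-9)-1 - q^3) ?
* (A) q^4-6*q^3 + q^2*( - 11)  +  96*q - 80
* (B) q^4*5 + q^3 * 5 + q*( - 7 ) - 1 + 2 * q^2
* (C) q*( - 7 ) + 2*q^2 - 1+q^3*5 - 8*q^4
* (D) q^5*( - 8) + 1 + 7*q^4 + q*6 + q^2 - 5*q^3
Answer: C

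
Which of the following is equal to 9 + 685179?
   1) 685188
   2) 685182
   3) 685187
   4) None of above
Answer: 1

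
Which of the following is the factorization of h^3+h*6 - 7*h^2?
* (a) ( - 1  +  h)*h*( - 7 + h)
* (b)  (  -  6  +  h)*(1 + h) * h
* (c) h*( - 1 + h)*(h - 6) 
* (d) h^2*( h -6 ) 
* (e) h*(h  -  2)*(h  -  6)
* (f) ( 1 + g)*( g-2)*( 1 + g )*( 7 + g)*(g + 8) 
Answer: c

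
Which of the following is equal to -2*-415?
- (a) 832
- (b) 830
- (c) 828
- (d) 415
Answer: b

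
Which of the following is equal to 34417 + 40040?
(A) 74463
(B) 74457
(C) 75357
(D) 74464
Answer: B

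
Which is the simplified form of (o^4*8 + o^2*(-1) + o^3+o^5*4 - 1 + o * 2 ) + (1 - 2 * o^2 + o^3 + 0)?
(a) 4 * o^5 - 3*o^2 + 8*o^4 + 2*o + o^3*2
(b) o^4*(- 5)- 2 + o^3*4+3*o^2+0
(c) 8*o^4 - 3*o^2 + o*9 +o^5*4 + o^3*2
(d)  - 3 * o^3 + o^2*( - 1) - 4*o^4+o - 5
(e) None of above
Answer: a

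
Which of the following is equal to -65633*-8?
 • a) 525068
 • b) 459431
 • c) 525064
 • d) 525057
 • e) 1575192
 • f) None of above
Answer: c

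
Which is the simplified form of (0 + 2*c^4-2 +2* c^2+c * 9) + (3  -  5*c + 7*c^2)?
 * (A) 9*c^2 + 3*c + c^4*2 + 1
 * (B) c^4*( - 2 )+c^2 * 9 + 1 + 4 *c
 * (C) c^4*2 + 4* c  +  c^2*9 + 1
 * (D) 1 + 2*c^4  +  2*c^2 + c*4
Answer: C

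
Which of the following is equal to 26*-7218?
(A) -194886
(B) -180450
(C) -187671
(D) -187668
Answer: D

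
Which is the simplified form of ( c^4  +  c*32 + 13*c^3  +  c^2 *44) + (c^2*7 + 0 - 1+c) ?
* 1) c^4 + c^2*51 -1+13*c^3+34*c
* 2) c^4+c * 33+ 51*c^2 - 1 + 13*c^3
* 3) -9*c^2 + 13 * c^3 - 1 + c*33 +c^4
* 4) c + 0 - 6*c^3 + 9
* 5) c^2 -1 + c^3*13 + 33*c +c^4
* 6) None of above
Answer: 2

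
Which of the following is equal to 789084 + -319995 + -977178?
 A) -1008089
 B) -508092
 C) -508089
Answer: C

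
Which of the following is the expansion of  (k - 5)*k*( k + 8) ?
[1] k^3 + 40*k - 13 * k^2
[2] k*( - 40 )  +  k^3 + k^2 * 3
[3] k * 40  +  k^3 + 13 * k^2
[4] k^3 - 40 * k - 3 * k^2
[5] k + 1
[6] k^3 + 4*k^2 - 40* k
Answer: 2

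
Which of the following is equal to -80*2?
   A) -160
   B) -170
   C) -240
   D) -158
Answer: A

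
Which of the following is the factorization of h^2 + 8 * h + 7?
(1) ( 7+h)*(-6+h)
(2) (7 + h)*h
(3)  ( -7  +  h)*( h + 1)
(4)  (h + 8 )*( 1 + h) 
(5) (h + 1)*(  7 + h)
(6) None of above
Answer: 5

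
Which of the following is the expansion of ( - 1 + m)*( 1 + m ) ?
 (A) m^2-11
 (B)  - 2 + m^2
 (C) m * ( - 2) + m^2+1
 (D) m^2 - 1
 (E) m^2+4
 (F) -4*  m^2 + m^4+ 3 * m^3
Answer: D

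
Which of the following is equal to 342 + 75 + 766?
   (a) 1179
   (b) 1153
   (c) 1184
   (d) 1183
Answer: d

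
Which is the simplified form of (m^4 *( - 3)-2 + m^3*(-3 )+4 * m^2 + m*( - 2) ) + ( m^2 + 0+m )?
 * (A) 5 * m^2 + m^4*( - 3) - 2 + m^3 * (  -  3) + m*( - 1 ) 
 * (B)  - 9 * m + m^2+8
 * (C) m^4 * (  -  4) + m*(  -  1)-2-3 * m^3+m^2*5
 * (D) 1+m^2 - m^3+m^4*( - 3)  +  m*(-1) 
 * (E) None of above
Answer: A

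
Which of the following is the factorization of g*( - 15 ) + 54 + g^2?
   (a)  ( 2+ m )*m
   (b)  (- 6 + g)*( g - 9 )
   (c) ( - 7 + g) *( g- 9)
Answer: b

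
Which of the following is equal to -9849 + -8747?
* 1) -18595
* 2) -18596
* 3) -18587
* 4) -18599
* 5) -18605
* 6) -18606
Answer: 2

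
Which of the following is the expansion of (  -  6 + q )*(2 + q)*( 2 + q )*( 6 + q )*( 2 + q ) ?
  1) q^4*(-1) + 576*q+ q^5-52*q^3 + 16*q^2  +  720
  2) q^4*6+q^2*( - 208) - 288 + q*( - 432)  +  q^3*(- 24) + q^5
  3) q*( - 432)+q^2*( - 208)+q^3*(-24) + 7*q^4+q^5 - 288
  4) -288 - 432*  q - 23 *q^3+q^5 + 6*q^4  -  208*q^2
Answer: 2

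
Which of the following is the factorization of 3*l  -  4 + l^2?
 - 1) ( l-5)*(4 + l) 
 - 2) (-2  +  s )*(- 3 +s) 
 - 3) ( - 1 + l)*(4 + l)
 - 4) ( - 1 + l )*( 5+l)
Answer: 3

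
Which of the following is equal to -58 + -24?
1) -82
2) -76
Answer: 1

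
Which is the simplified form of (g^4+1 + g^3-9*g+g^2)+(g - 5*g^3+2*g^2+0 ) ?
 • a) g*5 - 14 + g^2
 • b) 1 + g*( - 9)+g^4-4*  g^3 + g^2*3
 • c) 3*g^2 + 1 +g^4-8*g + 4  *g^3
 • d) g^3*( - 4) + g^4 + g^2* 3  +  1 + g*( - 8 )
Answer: d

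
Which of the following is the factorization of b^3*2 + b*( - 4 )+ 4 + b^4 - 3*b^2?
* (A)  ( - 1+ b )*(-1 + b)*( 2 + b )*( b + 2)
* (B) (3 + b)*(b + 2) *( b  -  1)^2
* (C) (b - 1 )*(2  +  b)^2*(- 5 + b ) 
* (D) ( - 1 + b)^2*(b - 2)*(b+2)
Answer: A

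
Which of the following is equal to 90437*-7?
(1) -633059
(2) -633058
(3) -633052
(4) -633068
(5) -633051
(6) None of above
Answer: 1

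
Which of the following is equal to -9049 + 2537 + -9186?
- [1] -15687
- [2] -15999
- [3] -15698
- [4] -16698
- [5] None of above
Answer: 3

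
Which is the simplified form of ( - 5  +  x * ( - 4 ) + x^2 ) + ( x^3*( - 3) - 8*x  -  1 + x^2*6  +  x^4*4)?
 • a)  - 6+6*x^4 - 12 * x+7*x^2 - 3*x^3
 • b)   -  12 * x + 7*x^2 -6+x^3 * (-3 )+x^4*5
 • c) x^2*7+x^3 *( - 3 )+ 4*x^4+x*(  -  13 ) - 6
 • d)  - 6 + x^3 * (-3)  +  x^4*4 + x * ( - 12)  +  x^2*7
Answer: d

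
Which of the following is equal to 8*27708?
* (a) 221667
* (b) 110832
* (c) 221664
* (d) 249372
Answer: c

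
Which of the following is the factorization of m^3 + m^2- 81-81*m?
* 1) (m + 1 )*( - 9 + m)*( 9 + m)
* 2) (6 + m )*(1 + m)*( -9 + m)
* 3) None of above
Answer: 1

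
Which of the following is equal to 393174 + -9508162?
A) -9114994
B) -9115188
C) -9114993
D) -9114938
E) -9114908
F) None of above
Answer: F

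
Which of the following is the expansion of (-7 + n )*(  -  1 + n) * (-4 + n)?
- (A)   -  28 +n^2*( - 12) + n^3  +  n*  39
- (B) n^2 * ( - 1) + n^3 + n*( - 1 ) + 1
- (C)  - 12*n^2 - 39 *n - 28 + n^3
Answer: A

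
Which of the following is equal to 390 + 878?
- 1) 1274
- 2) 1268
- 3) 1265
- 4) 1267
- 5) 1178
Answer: 2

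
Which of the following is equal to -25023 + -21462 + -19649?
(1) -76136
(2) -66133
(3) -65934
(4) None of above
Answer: 4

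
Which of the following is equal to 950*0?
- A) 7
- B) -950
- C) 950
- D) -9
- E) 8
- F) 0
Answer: F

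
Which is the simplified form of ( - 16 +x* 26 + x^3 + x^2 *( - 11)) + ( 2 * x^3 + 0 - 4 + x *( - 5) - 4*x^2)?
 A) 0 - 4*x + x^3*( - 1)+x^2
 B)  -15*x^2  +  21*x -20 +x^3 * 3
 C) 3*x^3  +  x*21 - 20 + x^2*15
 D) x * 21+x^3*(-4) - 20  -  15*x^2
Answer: B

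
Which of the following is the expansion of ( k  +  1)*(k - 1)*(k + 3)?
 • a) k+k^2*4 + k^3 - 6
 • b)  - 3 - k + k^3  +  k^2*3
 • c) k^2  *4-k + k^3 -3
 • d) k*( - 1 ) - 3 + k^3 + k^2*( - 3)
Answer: b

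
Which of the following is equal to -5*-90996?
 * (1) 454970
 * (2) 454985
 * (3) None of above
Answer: 3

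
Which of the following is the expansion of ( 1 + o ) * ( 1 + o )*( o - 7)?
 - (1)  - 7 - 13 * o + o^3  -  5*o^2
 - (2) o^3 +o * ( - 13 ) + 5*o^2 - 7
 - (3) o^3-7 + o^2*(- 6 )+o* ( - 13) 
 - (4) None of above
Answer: 1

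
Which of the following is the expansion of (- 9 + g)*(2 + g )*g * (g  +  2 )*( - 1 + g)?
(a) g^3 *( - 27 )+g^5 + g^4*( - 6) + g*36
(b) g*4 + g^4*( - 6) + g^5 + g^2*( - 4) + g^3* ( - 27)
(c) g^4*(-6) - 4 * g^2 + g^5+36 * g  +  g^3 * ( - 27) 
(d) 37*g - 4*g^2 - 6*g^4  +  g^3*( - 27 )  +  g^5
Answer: c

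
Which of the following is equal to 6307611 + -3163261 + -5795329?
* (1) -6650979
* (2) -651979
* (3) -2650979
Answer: 3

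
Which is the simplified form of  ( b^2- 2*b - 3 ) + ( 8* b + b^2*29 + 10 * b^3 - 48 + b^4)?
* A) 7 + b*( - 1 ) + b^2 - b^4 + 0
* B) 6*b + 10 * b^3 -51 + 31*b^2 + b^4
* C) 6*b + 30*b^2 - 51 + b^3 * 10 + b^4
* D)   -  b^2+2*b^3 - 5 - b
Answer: C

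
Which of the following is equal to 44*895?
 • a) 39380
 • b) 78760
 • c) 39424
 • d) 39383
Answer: a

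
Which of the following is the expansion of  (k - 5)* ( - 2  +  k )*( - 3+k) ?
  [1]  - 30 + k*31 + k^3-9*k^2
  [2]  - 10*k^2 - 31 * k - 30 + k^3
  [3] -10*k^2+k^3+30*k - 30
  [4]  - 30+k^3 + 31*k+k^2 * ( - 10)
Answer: 4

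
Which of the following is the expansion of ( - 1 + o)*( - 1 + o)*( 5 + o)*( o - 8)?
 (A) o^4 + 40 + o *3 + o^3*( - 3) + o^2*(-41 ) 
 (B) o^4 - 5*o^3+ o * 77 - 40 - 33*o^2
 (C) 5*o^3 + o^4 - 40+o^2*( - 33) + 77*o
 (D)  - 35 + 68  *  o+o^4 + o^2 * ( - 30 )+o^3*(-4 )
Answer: B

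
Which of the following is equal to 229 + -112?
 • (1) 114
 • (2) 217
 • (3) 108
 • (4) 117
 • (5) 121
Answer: 4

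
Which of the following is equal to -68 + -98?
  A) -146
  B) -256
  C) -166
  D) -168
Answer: C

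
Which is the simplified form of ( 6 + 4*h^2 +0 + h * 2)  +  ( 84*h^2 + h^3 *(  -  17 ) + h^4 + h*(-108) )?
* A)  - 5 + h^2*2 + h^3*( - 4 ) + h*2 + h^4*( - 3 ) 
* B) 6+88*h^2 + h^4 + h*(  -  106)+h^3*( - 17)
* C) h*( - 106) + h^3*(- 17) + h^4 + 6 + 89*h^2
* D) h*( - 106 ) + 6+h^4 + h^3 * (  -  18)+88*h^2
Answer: B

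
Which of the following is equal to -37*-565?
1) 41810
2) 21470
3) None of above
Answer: 3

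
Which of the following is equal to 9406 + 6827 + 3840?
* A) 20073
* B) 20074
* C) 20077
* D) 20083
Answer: A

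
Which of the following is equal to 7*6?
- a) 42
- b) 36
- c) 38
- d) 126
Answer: a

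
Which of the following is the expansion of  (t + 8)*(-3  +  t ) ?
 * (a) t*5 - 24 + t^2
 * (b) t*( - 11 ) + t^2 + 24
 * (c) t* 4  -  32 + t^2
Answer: a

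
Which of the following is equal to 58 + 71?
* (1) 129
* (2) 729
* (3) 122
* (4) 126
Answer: 1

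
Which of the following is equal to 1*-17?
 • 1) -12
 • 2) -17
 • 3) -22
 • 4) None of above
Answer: 2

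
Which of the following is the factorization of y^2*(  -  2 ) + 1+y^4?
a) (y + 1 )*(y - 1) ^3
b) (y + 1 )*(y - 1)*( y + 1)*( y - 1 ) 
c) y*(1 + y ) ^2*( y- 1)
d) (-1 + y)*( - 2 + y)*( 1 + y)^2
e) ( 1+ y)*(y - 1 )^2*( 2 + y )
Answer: b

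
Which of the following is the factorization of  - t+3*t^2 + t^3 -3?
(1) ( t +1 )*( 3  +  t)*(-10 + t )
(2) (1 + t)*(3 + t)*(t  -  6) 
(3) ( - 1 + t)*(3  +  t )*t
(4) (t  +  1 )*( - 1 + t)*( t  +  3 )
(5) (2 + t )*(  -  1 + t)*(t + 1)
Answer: 4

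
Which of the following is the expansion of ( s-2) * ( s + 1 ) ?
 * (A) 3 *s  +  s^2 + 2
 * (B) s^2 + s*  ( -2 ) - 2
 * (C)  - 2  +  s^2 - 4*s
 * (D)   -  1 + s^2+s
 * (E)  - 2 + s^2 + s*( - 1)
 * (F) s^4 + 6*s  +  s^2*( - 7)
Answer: E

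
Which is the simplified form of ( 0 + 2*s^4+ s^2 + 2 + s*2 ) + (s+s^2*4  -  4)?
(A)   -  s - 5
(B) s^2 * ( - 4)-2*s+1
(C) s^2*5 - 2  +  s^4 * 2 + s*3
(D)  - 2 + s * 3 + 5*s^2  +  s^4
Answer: C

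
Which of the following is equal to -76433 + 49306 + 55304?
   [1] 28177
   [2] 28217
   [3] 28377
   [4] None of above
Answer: 1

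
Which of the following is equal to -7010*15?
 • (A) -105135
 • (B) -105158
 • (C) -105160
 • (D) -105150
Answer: D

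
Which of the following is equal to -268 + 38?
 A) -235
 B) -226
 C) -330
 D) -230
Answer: D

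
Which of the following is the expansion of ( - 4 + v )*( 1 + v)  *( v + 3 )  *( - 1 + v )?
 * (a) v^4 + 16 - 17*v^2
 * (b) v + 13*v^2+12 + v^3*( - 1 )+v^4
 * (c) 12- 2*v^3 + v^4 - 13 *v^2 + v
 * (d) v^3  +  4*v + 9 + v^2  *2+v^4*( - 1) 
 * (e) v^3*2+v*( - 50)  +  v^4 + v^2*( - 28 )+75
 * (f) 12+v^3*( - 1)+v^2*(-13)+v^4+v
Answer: f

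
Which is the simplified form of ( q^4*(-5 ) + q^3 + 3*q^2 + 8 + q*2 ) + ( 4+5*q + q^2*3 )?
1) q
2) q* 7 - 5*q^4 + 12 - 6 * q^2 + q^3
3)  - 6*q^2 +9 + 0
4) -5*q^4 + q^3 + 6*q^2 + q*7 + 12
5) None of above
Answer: 4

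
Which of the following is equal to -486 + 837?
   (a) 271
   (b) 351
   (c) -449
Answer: b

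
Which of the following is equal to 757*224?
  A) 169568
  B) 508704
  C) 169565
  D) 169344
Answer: A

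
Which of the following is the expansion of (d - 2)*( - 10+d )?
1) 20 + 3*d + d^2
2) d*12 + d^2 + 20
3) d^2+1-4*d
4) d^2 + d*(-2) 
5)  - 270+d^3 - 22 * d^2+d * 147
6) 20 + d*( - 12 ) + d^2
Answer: 6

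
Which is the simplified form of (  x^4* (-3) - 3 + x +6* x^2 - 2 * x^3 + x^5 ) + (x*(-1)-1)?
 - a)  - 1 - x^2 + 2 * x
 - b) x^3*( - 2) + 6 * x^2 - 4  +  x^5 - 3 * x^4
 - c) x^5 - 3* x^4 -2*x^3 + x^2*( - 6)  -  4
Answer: b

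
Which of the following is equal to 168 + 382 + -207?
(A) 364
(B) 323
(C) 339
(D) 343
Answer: D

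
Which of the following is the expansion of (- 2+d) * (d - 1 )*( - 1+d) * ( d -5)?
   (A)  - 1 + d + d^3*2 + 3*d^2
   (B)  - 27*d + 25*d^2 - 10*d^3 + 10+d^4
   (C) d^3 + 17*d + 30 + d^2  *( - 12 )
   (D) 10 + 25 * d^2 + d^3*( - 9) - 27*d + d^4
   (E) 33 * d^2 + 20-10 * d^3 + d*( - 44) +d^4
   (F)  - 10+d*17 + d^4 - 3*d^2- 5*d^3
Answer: D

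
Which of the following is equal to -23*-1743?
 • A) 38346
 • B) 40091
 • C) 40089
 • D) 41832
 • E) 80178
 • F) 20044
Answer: C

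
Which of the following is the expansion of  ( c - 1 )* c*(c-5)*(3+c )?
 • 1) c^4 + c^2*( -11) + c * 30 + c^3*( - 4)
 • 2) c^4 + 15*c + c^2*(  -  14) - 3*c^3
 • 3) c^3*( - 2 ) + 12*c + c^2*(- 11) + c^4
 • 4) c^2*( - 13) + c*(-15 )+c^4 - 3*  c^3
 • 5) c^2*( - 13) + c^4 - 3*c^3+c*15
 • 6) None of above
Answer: 5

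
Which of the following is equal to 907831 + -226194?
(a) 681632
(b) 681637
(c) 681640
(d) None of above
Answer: b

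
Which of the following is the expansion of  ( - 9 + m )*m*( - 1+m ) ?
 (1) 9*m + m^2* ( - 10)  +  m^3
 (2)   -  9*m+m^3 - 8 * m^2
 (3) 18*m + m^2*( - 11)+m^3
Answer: 1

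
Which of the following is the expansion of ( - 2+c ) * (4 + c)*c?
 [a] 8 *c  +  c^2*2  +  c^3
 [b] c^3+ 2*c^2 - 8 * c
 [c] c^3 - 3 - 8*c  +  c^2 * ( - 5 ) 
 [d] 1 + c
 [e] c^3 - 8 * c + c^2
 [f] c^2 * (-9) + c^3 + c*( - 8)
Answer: b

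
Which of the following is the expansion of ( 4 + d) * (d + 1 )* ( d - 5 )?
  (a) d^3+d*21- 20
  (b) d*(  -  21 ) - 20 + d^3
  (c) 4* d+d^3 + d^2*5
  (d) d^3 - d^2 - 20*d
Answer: b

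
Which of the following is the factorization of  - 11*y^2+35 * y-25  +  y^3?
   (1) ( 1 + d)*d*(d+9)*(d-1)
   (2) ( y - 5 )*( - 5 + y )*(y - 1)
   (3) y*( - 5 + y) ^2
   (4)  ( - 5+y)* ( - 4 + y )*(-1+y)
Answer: 2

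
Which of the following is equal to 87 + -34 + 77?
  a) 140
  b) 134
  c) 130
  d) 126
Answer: c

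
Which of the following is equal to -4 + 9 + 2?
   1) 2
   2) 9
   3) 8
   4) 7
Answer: 4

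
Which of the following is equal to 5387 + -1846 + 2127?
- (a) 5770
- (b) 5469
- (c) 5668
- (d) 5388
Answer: c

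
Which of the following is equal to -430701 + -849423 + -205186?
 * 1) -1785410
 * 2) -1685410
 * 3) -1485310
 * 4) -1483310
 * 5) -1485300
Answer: 3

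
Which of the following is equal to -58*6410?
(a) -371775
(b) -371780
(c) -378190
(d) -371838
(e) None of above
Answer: b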